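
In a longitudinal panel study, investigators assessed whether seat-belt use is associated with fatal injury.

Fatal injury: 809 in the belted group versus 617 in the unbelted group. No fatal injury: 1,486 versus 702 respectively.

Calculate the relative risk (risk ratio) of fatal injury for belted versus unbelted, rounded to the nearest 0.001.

From the description: a = 809, b = 1486, c = 617, d = 702.
Risk in exposed = 809/2295 = 0.35251; risk in unexposed = 617/1319 = 0.46778.
RR = 0.35251 / 0.46778 = 0.75357
The risk is 25% lower among the exposed than among the unexposed.

0.754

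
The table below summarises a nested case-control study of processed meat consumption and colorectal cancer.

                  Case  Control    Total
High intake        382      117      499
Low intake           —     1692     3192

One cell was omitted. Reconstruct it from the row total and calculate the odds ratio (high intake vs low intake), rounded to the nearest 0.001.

The missing cell is in the unexposed row: 3192 − 1692 = 1500.
So a = 382, b = 117, c = 1500, d = 1692.
OR = (a·d)/(b·c) = (382 × 1692) / (117 × 1500) = 646344 / 175500 = 3.68287

3.683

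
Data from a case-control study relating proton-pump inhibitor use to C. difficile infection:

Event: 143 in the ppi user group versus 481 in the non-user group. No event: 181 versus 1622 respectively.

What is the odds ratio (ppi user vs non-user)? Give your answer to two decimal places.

From the description: a = 143, b = 181, c = 481, d = 1622.
OR = (a·d)/(b·c) = (143 × 1622) / (181 × 481) = 231946 / 87061 = 2.66418
The odds of C. difficile infection are about 2.66 times as high in the ppi user group.

2.66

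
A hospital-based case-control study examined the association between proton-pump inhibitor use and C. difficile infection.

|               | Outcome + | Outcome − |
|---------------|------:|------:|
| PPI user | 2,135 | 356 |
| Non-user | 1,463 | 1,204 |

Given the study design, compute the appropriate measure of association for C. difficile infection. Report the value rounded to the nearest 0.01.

4.94

Cells: a = 2135, b = 356, c = 1463, d = 1204.
This is a hospital-based case-control study: participants were sampled on outcome status, so risks in the source population cannot be estimated directly — relative risk is not valid here. The odds ratio is the appropriate measure.
OR = (a·d)/(b·c) = (2135 × 1204) / (356 × 1463) = 2570540 / 520828 = 4.93549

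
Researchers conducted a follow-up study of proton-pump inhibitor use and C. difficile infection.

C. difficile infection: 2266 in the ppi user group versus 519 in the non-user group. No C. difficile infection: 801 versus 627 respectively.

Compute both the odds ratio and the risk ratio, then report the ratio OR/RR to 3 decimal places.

2.095

From the description: a = 2266, b = 801, c = 519, d = 627.
OR = (2266·627)/(801·519) = 1420782/415719 = 3.41765
Risk in exposed = 2266/3067 = 0.73883; risk in unexposed = 519/1146 = 0.45288; RR = 1.63141
OR/RR = 3.41765 / 1.63141 = 2.09490
The outcome is not rare, so the OR lies further from 1 than the RR.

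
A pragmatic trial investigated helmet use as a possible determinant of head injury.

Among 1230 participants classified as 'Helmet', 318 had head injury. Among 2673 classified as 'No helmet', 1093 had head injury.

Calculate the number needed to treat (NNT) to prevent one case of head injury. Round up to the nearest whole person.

Risk in treated group = 318/1230 = 0.25854; risk in control = 1093/2673 = 0.40890.
Absolute risk reduction = 0.40890 − 0.25854 = 0.15037
NNT = 1 / ARR = 1 / 0.15037 = 6.650 → round up → 7

7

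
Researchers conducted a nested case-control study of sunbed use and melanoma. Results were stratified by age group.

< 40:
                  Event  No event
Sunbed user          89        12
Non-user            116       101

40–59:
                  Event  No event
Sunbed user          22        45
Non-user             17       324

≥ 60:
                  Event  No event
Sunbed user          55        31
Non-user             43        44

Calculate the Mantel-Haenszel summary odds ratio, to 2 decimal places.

4.28

OR_MH = Σ(aᵢdᵢ/nᵢ) / Σ(bᵢcᵢ/nᵢ), where nᵢ is the stratum total.
Stratum 1 (< 40): n = 318; a·d/n = 89·101/318 = 28.2673; b·c/n = 12·116/318 = 4.3774
Stratum 2 (40–59): n = 408; a·d/n = 22·324/408 = 17.4706; b·c/n = 45·17/408 = 1.8750
Stratum 3 (≥ 60): n = 173; a·d/n = 55·44/173 = 13.9884; b·c/n = 31·43/173 = 7.7052
OR_MH = (28.2673 + 17.4706 + 13.9884) / (4.3774 + 1.8750 + 7.7052) = 59.7263 / 13.9576 = 4.27914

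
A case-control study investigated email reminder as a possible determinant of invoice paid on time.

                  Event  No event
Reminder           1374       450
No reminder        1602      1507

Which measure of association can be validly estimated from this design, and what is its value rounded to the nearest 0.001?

Cells: a = 1374, b = 450, c = 1602, d = 1507.
This is a case-control study: participants were sampled on outcome status, so risks in the source population cannot be estimated directly — relative risk is not valid here. The odds ratio is the appropriate measure.
OR = (a·d)/(b·c) = (1374 × 1507) / (450 × 1602) = 2070618 / 720900 = 2.87227

2.872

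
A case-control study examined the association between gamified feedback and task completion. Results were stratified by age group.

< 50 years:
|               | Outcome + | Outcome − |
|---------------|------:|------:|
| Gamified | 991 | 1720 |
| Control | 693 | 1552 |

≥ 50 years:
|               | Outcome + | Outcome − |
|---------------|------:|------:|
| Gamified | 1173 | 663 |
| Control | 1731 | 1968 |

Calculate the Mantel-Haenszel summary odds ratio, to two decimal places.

OR_MH = Σ(aᵢdᵢ/nᵢ) / Σ(bᵢcᵢ/nᵢ), where nᵢ is the stratum total.
Stratum 1 (< 50 years): n = 4956; a·d/n = 991·1552/4956 = 310.3374; b·c/n = 1720·693/4956 = 240.5085
Stratum 2 (≥ 50 years): n = 5535; a·d/n = 1173·1968/5535 = 417.0667; b·c/n = 663·1731/5535 = 207.3447
OR_MH = (310.3374 + 417.0667) / (240.5085 + 207.3447) = 727.4040 / 447.8532 = 1.62420

1.62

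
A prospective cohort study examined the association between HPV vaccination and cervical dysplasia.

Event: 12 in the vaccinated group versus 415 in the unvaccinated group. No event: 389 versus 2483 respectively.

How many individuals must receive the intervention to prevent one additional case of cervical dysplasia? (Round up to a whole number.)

Risk in treated group = 12/401 = 0.02993; risk in control = 415/2898 = 0.14320.
Absolute risk reduction = 0.14320 − 0.02993 = 0.11328
NNT = 1 / ARR = 1 / 0.11328 = 8.828 → round up → 9

9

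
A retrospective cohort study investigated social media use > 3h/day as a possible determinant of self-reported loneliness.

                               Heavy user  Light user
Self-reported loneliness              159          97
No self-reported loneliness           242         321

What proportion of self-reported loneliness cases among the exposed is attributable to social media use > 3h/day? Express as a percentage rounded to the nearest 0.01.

Reading the table with exposure as columns: a = 159 (Heavy user, case), b = 242 (Heavy user, non-case), c = 97 (Light user, case), d = 321.
Risk in exposed = 159/401 = 0.39651; risk in unexposed = 97/418 = 0.23206.
RR = 0.39651/0.23206 = 1.70867
AR% = (RR − 1)/RR × 100 = (1.70867 − 1)/1.70867 × 100 = 41.4748%

41.47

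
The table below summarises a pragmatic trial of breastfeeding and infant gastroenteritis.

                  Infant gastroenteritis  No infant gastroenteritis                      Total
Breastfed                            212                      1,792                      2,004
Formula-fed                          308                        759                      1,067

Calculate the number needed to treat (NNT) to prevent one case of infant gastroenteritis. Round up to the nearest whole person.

6

Risk in treated group = 212/2004 = 0.10579; risk in control = 308/1067 = 0.28866.
Absolute risk reduction = 0.28866 − 0.10579 = 0.18287
NNT = 1 / ARR = 1 / 0.18287 = 5.468 → round up → 6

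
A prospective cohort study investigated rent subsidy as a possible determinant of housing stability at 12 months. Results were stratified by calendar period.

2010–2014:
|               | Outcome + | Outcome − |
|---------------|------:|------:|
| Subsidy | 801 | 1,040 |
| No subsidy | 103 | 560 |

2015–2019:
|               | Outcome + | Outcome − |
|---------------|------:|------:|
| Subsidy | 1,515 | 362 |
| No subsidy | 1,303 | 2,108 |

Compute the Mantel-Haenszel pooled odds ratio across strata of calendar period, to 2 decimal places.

5.93

OR_MH = Σ(aᵢdᵢ/nᵢ) / Σ(bᵢcᵢ/nᵢ), where nᵢ is the stratum total.
Stratum 1 (2010–2014): n = 2504; a·d/n = 801·560/2504 = 179.1374; b·c/n = 1040·103/2504 = 42.7796
Stratum 2 (2015–2019): n = 5288; a·d/n = 1515·2108/5288 = 603.9372; b·c/n = 362·1303/5288 = 89.1993
OR_MH = (179.1374 + 603.9372) / (42.7796 + 89.1993) = 783.0746 / 131.9789 = 5.93333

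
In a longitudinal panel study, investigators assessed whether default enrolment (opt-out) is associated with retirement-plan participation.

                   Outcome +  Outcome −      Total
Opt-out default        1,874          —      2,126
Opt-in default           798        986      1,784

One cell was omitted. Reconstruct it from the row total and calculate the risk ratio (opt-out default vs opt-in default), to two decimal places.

1.97

The missing cell is in the exposed row: 2126 − 1874 = 252.
So a = 1874, b = 252, c = 798, d = 986.
RR = [a/(a+b)] / [c/(c+d)] = (1874/2126) / (798/1784) = 0.88147/0.44731 = 1.97060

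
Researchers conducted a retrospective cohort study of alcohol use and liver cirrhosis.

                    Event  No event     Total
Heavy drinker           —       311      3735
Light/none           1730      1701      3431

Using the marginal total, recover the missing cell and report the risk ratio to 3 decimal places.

The missing cell is in the exposed row: 3735 − 311 = 3424.
So a = 3424, b = 311, c = 1730, d = 1701.
RR = [a/(a+b)] / [c/(c+d)] = (3424/3735) / (1730/3431) = 0.91673/0.50423 = 1.81810

1.818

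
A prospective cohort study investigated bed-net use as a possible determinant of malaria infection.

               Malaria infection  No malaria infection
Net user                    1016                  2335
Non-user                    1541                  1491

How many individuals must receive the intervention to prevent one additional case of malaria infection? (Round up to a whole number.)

5

Risk in treated group = 1016/3351 = 0.30319; risk in control = 1541/3032 = 0.50825.
Absolute risk reduction = 0.50825 − 0.30319 = 0.20505
NNT = 1 / ARR = 1 / 0.20505 = 4.877 → round up → 5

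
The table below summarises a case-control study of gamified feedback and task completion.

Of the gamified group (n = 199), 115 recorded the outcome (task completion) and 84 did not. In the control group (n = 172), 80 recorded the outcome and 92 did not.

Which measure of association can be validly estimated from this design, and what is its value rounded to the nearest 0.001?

From the description: a = 115, b = 84, c = 80, d = 92.
This is a case-control study: participants were sampled on outcome status, so risks in the source population cannot be estimated directly — relative risk is not valid here. The odds ratio is the appropriate measure.
OR = (a·d)/(b·c) = (115 × 92) / (84 × 80) = 10580 / 6720 = 1.57440

1.574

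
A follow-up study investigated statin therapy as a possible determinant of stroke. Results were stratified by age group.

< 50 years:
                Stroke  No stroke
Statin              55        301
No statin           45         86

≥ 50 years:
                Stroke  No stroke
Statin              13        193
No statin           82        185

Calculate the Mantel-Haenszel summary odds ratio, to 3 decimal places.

0.241

OR_MH = Σ(aᵢdᵢ/nᵢ) / Σ(bᵢcᵢ/nᵢ), where nᵢ is the stratum total.
Stratum 1 (< 50 years): n = 487; a·d/n = 55·86/487 = 9.7125; b·c/n = 301·45/487 = 27.8131
Stratum 2 (≥ 50 years): n = 473; a·d/n = 13·185/473 = 5.0846; b·c/n = 193·82/473 = 33.4588
OR_MH = (9.7125 + 5.0846) / (27.8131 + 33.4588) = 14.7971 / 61.2719 = 0.24150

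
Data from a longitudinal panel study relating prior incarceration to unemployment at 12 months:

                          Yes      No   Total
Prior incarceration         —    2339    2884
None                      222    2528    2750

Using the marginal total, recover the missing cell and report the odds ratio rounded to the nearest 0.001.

2.653

The missing cell is in the exposed row: 2884 − 2339 = 545.
So a = 545, b = 2339, c = 222, d = 2528.
OR = (a·d)/(b·c) = (545 × 2528) / (2339 × 222) = 1377760 / 519258 = 2.65332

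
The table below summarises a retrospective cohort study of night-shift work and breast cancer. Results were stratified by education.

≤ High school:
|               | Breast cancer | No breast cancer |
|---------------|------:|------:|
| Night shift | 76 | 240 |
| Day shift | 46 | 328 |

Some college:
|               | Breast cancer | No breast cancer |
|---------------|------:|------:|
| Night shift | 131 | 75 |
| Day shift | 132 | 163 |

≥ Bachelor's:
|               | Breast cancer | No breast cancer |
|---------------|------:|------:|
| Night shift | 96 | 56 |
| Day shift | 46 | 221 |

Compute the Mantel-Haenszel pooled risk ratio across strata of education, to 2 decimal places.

1.95

RR_MH = Σ(aᵢ·n₀ᵢ/nᵢ) / Σ(cᵢ·n₁ᵢ/nᵢ), with n₁ᵢ = aᵢ+bᵢ (exposed), n₀ᵢ = cᵢ+dᵢ (unexposed), nᵢ = n₁ᵢ+n₀ᵢ.
Stratum 1 (≤ High school): n₁ = 316, n₀ = 374, n = 690; a·n₀/n = 76·374/690 = 41.1942; c·n₁/n = 46·316/690 = 21.0667
Stratum 2 (Some college): n₁ = 206, n₀ = 295, n = 501; a·n₀/n = 131·295/501 = 77.1357; c·n₁/n = 132·206/501 = 54.2754
Stratum 3 (≥ Bachelor's): n₁ = 152, n₀ = 267, n = 419; a·n₀/n = 96·267/419 = 61.1742; c·n₁/n = 46·152/419 = 16.6874
RR_MH = (41.1942 + 77.1357 + 61.1742) / (21.0667 + 54.2754 + 16.6874) = 179.5042 / 92.0295 = 1.95051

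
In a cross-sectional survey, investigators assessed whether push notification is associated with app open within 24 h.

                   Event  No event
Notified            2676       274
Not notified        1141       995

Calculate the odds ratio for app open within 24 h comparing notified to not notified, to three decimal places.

Cells: a = 2676, b = 274, c = 1141, d = 995.
OR = (a·d)/(b·c) = (2676 × 995) / (274 × 1141) = 2662620 / 312634 = 8.51673
The odds of app open within 24 h are about 8.52 times as high in the notified group.

8.517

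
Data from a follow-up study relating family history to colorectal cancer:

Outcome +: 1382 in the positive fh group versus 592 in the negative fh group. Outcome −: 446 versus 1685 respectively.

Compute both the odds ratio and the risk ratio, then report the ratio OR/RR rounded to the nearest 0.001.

3.033

From the description: a = 1382, b = 446, c = 592, d = 1685.
OR = (1382·1685)/(446·592) = 2328670/264032 = 8.81965
Risk in exposed = 1382/1828 = 0.75602; risk in unexposed = 592/2277 = 0.25999; RR = 2.90786
OR/RR = 8.81965 / 2.90786 = 3.03304
The outcome is not rare, so the OR lies further from 1 than the RR.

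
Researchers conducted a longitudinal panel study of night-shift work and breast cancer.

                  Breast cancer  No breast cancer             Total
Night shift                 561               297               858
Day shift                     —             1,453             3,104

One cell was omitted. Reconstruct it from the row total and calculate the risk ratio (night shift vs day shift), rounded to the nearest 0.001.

The missing cell is in the unexposed row: 3104 − 1453 = 1651.
So a = 561, b = 297, c = 1651, d = 1453.
RR = [a/(a+b)] / [c/(c+d)] = (561/858) / (1651/3104) = 0.65385/0.53189 = 1.22928

1.229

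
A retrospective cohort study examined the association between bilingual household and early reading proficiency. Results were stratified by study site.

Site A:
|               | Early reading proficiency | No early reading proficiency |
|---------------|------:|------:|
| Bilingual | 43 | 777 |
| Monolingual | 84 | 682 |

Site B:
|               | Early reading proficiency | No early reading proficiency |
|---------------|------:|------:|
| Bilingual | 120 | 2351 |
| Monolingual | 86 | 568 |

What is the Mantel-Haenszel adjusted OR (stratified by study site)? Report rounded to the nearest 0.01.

OR_MH = Σ(aᵢdᵢ/nᵢ) / Σ(bᵢcᵢ/nᵢ), where nᵢ is the stratum total.
Stratum 1 (Site A): n = 1586; a·d/n = 43·682/1586 = 18.4905; b·c/n = 777·84/1586 = 41.1526
Stratum 2 (Site B): n = 3125; a·d/n = 120·568/3125 = 21.8112; b·c/n = 2351·86/3125 = 64.6995
OR_MH = (18.4905 + 21.8112) / (41.1526 + 64.6995) = 40.3017 / 105.8521 = 0.38074

0.38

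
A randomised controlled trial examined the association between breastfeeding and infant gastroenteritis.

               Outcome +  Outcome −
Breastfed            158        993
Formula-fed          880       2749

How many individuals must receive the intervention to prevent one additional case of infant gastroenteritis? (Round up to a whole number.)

10

Risk in treated group = 158/1151 = 0.13727; risk in control = 880/3629 = 0.24249.
Absolute risk reduction = 0.24249 − 0.13727 = 0.10522
NNT = 1 / ARR = 1 / 0.10522 = 9.504 → round up → 10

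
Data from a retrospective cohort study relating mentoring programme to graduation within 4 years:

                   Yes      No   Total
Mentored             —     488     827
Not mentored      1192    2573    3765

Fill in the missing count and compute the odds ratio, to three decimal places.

The missing cell is in the exposed row: 827 − 488 = 339.
So a = 339, b = 488, c = 1192, d = 2573.
OR = (a·d)/(b·c) = (339 × 2573) / (488 × 1192) = 872247 / 581696 = 1.49949

1.499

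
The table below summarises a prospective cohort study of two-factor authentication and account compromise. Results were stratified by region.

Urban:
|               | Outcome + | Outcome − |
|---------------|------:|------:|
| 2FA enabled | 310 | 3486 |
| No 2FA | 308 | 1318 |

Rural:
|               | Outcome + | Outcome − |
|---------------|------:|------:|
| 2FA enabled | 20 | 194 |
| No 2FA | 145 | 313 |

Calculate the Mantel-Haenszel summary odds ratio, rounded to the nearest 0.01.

OR_MH = Σ(aᵢdᵢ/nᵢ) / Σ(bᵢcᵢ/nᵢ), where nᵢ is the stratum total.
Stratum 1 (Urban): n = 5422; a·d/n = 310·1318/5422 = 75.3560; b·c/n = 3486·308/5422 = 198.0243
Stratum 2 (Rural): n = 672; a·d/n = 20·313/672 = 9.3155; b·c/n = 194·145/672 = 41.8601
OR_MH = (75.3560 + 9.3155) / (198.0243 + 41.8601) = 84.6714 / 239.8845 = 0.35297

0.35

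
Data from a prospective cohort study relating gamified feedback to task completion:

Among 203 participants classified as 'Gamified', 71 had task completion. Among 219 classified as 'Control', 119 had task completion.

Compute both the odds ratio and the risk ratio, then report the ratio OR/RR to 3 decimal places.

From the description: a = 71, b = 132, c = 119, d = 100.
OR = (71·100)/(132·119) = 7100/15708 = 0.45200
Risk in exposed = 71/203 = 0.34975; risk in unexposed = 119/219 = 0.54338; RR = 0.64366
OR/RR = 0.45200 / 0.64366 = 0.70223
The outcome is not rare, so the OR lies further from 1 than the RR.

0.702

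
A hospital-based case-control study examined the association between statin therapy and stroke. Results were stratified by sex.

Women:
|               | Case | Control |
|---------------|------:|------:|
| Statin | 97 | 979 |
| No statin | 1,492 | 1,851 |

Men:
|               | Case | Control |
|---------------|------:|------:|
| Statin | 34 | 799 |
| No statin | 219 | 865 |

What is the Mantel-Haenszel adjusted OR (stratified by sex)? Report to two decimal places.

0.13

OR_MH = Σ(aᵢdᵢ/nᵢ) / Σ(bᵢcᵢ/nᵢ), where nᵢ is the stratum total.
Stratum 1 (Women): n = 4419; a·d/n = 97·1851/4419 = 40.6307; b·c/n = 979·1492/4419 = 330.5427
Stratum 2 (Men): n = 1917; a·d/n = 34·865/1917 = 15.3417; b·c/n = 799·219/1917 = 91.2786
OR_MH = (40.6307 + 15.3417) / (330.5427 + 91.2786) = 55.9724 / 421.8212 = 0.13269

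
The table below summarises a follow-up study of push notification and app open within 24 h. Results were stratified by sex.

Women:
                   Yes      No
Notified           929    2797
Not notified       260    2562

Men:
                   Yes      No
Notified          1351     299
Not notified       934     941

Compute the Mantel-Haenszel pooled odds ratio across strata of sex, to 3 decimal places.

OR_MH = Σ(aᵢdᵢ/nᵢ) / Σ(bᵢcᵢ/nᵢ), where nᵢ is the stratum total.
Stratum 1 (Women): n = 6548; a·d/n = 929·2562/6548 = 363.4847; b·c/n = 2797·260/6548 = 111.0599
Stratum 2 (Men): n = 3525; a·d/n = 1351·941/3525 = 360.6499; b·c/n = 299·934/3525 = 79.2244
OR_MH = (363.4847 + 360.6499) / (111.0599 + 79.2244) = 724.1347 / 190.2843 = 3.80554

3.806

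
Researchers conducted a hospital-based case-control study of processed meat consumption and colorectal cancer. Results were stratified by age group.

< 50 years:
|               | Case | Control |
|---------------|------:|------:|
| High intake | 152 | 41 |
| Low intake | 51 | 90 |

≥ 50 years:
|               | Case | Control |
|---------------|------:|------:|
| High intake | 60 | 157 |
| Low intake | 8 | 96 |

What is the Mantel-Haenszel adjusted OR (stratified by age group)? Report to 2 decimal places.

OR_MH = Σ(aᵢdᵢ/nᵢ) / Σ(bᵢcᵢ/nᵢ), where nᵢ is the stratum total.
Stratum 1 (< 50 years): n = 334; a·d/n = 152·90/334 = 40.9581; b·c/n = 41·51/334 = 6.2605
Stratum 2 (≥ 50 years): n = 321; a·d/n = 60·96/321 = 17.9439; b·c/n = 157·8/321 = 3.9128
OR_MH = (40.9581 + 17.9439) / (6.2605 + 3.9128) = 58.9020 / 10.1733 = 5.78989

5.79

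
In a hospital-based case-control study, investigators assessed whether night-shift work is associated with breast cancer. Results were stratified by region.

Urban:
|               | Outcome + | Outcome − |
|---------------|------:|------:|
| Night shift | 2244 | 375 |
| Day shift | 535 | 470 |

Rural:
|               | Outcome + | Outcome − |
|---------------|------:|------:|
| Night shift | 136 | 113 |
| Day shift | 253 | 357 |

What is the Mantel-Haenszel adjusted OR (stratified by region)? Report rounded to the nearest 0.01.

OR_MH = Σ(aᵢdᵢ/nᵢ) / Σ(bᵢcᵢ/nᵢ), where nᵢ is the stratum total.
Stratum 1 (Urban): n = 3624; a·d/n = 2244·470/3624 = 291.0265; b·c/n = 375·535/3624 = 55.3601
Stratum 2 (Rural): n = 859; a·d/n = 136·357/859 = 56.5215; b·c/n = 113·253/859 = 33.2817
OR_MH = (291.0265 + 56.5215) / (55.3601 + 33.2817) = 347.5480 / 88.6418 = 3.92081

3.92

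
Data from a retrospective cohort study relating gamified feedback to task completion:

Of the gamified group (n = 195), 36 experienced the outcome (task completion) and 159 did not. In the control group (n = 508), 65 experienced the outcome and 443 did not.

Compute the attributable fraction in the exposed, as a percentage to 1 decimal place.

From the description: a = 36, b = 159, c = 65, d = 443.
Risk in exposed = 36/195 = 0.18462; risk in unexposed = 65/508 = 0.12795.
RR = 0.18462/0.12795 = 1.44284
AR% = (RR − 1)/RR × 100 = (1.44284 − 1)/1.44284 × 100 = 30.6923%

30.7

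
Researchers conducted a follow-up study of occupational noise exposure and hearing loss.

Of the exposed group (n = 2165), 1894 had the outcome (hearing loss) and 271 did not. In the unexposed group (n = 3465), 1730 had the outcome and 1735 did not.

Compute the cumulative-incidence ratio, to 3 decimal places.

1.752

From the description: a = 1894, b = 271, c = 1730, d = 1735.
Risk in exposed = 1894/2165 = 0.87483; risk in unexposed = 1730/3465 = 0.49928.
RR = 0.87483 / 0.49928 = 1.75218
The risk among the exposed is 1.75 times that among the unexposed.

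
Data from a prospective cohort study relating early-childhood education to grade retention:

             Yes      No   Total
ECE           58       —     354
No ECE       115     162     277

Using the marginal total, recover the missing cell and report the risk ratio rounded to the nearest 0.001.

0.395

The missing cell is in the exposed row: 354 − 58 = 296.
So a = 58, b = 296, c = 115, d = 162.
RR = [a/(a+b)] / [c/(c+d)] = (58/354) / (115/277) = 0.16384/0.41516 = 0.39465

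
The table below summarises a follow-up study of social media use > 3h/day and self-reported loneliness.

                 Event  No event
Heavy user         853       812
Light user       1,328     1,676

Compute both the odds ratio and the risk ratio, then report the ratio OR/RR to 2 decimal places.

1.14

Cells: a = 853, b = 812, c = 1328, d = 1676.
OR = (853·1676)/(812·1328) = 1429628/1078336 = 1.32577
Risk in exposed = 853/1665 = 0.51231; risk in unexposed = 1328/3004 = 0.44208; RR = 1.15888
OR/RR = 1.32577 / 1.15888 = 1.14402
The outcome is not rare, so the OR lies further from 1 than the RR.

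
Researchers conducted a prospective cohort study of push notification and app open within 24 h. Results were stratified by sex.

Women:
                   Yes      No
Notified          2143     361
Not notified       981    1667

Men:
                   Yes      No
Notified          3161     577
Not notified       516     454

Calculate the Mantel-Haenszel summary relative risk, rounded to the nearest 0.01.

RR_MH = Σ(aᵢ·n₀ᵢ/nᵢ) / Σ(cᵢ·n₁ᵢ/nᵢ), with n₁ᵢ = aᵢ+bᵢ (exposed), n₀ᵢ = cᵢ+dᵢ (unexposed), nᵢ = n₁ᵢ+n₀ᵢ.
Stratum 1 (Women): n₁ = 2504, n₀ = 2648, n = 5152; a·n₀/n = 2143·2648/5152 = 1101.4488; c·n₁/n = 981·2504/5152 = 476.7904
Stratum 2 (Men): n₁ = 3738, n₀ = 970, n = 4708; a·n₀/n = 3161·970/4708 = 651.2681; c·n₁/n = 516·3738/4708 = 409.6873
RR_MH = (1101.4488 + 651.2681) / (476.7904 + 409.6873) = 1752.7168 / 886.4777 = 1.97717

1.98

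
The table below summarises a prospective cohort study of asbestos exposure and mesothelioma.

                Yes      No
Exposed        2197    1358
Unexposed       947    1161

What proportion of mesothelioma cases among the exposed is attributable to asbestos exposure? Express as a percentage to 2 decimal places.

27.31

Cells: a = 2197, b = 1358, c = 947, d = 1161.
Risk in exposed = 2197/3555 = 0.61800; risk in unexposed = 947/2108 = 0.44924.
RR = 0.61800/0.44924 = 1.37566
AR% = (RR − 1)/RR × 100 = (1.37566 − 1)/1.37566 × 100 = 27.3076%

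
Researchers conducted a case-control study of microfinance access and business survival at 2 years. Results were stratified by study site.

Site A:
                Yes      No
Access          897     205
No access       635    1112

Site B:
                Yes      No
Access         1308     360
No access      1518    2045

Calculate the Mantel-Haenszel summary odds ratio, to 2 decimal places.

OR_MH = Σ(aᵢdᵢ/nᵢ) / Σ(bᵢcᵢ/nᵢ), where nᵢ is the stratum total.
Stratum 1 (Site A): n = 2849; a·d/n = 897·1112/2849 = 350.1102; b·c/n = 205·635/2849 = 45.6915
Stratum 2 (Site B): n = 5231; a·d/n = 1308·2045/5231 = 511.3477; b·c/n = 360·1518/5231 = 104.4695
OR_MH = (350.1102 + 511.3477) / (45.6915 + 104.4695) = 861.4579 / 150.1610 = 5.73690

5.74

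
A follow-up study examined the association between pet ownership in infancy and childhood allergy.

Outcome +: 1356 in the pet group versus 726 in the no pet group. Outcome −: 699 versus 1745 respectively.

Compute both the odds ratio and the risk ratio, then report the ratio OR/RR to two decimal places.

From the description: a = 1356, b = 699, c = 726, d = 1745.
OR = (1356·1745)/(699·726) = 2366220/507474 = 4.66274
Risk in exposed = 1356/2055 = 0.65985; risk in unexposed = 726/2471 = 0.29381; RR = 2.24587
OR/RR = 4.66274 / 2.24587 = 2.07614
The outcome is not rare, so the OR lies further from 1 than the RR.

2.08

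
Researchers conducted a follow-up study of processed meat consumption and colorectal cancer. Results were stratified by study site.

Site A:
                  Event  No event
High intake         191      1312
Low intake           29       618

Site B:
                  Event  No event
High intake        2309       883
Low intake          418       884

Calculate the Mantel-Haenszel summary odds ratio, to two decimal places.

OR_MH = Σ(aᵢdᵢ/nᵢ) / Σ(bᵢcᵢ/nᵢ), where nᵢ is the stratum total.
Stratum 1 (Site A): n = 2150; a·d/n = 191·618/2150 = 54.9014; b·c/n = 1312·29/2150 = 17.6967
Stratum 2 (Site B): n = 4494; a·d/n = 2309·884/4494 = 454.1958; b·c/n = 883·418/4494 = 82.1304
OR_MH = (54.9014 + 454.1958) / (17.6967 + 82.1304) = 509.0972 / 99.8271 = 5.09979

5.10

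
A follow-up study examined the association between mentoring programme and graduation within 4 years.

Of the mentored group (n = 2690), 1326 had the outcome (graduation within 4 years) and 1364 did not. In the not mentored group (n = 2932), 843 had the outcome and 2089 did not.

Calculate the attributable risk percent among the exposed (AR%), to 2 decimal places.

From the description: a = 1326, b = 1364, c = 843, d = 2089.
Risk in exposed = 1326/2690 = 0.49294; risk in unexposed = 843/2932 = 0.28752.
RR = 0.49294/0.28752 = 1.71446
AR% = (RR − 1)/RR × 100 = (1.71446 − 1)/1.71446 × 100 = 41.6726%

41.67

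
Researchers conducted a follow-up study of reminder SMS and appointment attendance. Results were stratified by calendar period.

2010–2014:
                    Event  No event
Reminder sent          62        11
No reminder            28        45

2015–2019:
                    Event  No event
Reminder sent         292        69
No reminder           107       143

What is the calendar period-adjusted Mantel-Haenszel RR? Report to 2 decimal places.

1.95

RR_MH = Σ(aᵢ·n₀ᵢ/nᵢ) / Σ(cᵢ·n₁ᵢ/nᵢ), with n₁ᵢ = aᵢ+bᵢ (exposed), n₀ᵢ = cᵢ+dᵢ (unexposed), nᵢ = n₁ᵢ+n₀ᵢ.
Stratum 1 (2010–2014): n₁ = 73, n₀ = 73, n = 146; a·n₀/n = 62·73/146 = 31.0000; c·n₁/n = 28·73/146 = 14.0000
Stratum 2 (2015–2019): n₁ = 361, n₀ = 250, n = 611; a·n₀/n = 292·250/611 = 119.4763; c·n₁/n = 107·361/611 = 63.2193
RR_MH = (31.0000 + 119.4763) / (14.0000 + 63.2193) = 150.4763 / 77.2193 = 1.94869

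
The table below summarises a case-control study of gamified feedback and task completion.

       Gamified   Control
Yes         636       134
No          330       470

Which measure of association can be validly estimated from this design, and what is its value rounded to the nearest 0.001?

Reading the table with exposure as columns: a = 636 (Gamified, case), b = 330 (Gamified, non-case), c = 134 (Control, case), d = 470.
This is a case-control study: participants were sampled on outcome status, so risks in the source population cannot be estimated directly — relative risk is not valid here. The odds ratio is the appropriate measure.
OR = (a·d)/(b·c) = (636 × 470) / (330 × 134) = 298920 / 44220 = 6.75984

6.760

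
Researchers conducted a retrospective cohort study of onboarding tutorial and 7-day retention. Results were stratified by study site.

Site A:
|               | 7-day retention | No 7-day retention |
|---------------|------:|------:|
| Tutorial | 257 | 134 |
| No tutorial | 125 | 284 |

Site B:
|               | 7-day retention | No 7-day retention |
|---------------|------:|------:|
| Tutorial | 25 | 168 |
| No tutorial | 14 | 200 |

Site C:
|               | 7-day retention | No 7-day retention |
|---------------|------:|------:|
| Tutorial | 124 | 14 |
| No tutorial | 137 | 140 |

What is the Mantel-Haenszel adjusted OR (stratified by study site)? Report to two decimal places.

OR_MH = Σ(aᵢdᵢ/nᵢ) / Σ(bᵢcᵢ/nᵢ), where nᵢ is the stratum total.
Stratum 1 (Site A): n = 800; a·d/n = 257·284/800 = 91.2350; b·c/n = 134·125/800 = 20.9375
Stratum 2 (Site B): n = 407; a·d/n = 25·200/407 = 12.2850; b·c/n = 168·14/407 = 5.7789
Stratum 3 (Site C): n = 415; a·d/n = 124·140/415 = 41.8313; b·c/n = 14·137/415 = 4.6217
OR_MH = (91.2350 + 12.2850 + 41.8313) / (20.9375 + 5.7789 + 4.6217) = 145.3513 / 31.3381 = 4.63817

4.64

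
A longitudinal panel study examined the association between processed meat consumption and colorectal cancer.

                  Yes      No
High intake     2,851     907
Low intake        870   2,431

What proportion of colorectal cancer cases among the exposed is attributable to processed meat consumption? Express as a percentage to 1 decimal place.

Cells: a = 2851, b = 907, c = 870, d = 2431.
Risk in exposed = 2851/3758 = 0.75865; risk in unexposed = 870/3301 = 0.26356.
RR = 0.75865/0.26356 = 2.87850
AR% = (RR − 1)/RR × 100 = (2.87850 − 1)/2.87850 × 100 = 65.2597%

65.3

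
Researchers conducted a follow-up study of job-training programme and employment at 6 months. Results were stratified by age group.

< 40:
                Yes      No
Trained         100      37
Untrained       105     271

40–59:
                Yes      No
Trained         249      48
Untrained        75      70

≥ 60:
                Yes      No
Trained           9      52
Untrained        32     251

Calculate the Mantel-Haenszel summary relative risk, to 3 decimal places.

1.931

RR_MH = Σ(aᵢ·n₀ᵢ/nᵢ) / Σ(cᵢ·n₁ᵢ/nᵢ), with n₁ᵢ = aᵢ+bᵢ (exposed), n₀ᵢ = cᵢ+dᵢ (unexposed), nᵢ = n₁ᵢ+n₀ᵢ.
Stratum 1 (< 40): n₁ = 137, n₀ = 376, n = 513; a·n₀/n = 100·376/513 = 73.2943; c·n₁/n = 105·137/513 = 28.0409
Stratum 2 (40–59): n₁ = 297, n₀ = 145, n = 442; a·n₀/n = 249·145/442 = 81.6855; c·n₁/n = 75·297/442 = 50.3959
Stratum 3 (≥ 60): n₁ = 61, n₀ = 283, n = 344; a·n₀/n = 9·283/344 = 7.4041; c·n₁/n = 32·61/344 = 5.6744
RR_MH = (73.2943 + 81.6855 + 7.4041) / (28.0409 + 50.3959 + 5.6744) = 162.3839 / 84.1113 = 1.93058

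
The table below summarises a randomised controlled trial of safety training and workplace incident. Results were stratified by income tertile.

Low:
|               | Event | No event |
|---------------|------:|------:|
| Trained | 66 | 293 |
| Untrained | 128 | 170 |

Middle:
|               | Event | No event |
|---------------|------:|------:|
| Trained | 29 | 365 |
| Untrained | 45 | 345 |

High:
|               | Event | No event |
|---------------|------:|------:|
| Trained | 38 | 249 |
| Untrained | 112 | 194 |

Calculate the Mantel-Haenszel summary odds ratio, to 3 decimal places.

OR_MH = Σ(aᵢdᵢ/nᵢ) / Σ(bᵢcᵢ/nᵢ), where nᵢ is the stratum total.
Stratum 1 (Low): n = 657; a·d/n = 66·170/657 = 17.0776; b·c/n = 293·128/657 = 57.0837
Stratum 2 (Middle): n = 784; a·d/n = 29·345/784 = 12.7615; b·c/n = 365·45/784 = 20.9503
Stratum 3 (High): n = 593; a·d/n = 38·194/593 = 12.4317; b·c/n = 249·112/593 = 47.0287
OR_MH = (17.0776 + 12.7615 + 12.4317) / (57.0837 + 20.9503 + 47.0287) = 42.2708 / 125.0626 = 0.33800

0.338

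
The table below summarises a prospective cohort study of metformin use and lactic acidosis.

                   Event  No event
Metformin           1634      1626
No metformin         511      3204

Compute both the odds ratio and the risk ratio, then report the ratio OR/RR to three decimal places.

1.729

Cells: a = 1634, b = 1626, c = 511, d = 3204.
OR = (1634·3204)/(1626·511) = 5235336/830886 = 6.30091
Risk in exposed = 1634/3260 = 0.50123; risk in unexposed = 511/3715 = 0.13755; RR = 3.64395
OR/RR = 6.30091 / 3.64395 = 1.72914
The outcome is not rare, so the OR lies further from 1 than the RR.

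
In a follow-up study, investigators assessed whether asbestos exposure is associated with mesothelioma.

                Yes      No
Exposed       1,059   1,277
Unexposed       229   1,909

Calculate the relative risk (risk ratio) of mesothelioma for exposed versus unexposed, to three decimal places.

Cells: a = 1059, b = 1277, c = 229, d = 1909.
Risk in exposed = 1059/2336 = 0.45334; risk in unexposed = 229/2138 = 0.10711.
RR = 0.45334 / 0.10711 = 4.23248
The risk among the exposed is 4.23 times that among the unexposed.

4.232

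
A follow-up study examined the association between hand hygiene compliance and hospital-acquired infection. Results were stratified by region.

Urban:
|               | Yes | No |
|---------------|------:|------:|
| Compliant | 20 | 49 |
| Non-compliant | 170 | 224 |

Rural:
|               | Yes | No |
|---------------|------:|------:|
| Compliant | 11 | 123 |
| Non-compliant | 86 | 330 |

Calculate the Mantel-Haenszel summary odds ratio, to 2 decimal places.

OR_MH = Σ(aᵢdᵢ/nᵢ) / Σ(bᵢcᵢ/nᵢ), where nᵢ is the stratum total.
Stratum 1 (Urban): n = 463; a·d/n = 20·224/463 = 9.6760; b·c/n = 49·170/463 = 17.9914
Stratum 2 (Rural): n = 550; a·d/n = 11·330/550 = 6.6000; b·c/n = 123·86/550 = 19.2327
OR_MH = (9.6760 + 6.6000) / (17.9914 + 19.2327) = 16.2760 / 37.2241 = 0.43724

0.44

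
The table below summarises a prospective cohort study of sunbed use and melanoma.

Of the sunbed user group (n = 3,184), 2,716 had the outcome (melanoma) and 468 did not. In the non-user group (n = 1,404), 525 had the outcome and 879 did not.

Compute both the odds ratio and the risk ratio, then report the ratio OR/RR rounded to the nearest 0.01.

4.26

From the description: a = 2716, b = 468, c = 525, d = 879.
OR = (2716·879)/(468·525) = 2387364/245700 = 9.71658
Risk in exposed = 2716/3184 = 0.85302; risk in unexposed = 525/1404 = 0.37393; RR = 2.28121
OR/RR = 9.71658 / 2.28121 = 4.25941
The outcome is not rare, so the OR lies further from 1 than the RR.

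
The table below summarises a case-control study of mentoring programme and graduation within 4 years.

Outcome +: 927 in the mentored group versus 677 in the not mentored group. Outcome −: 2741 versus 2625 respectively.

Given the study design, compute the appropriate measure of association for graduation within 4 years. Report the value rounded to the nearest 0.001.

1.311

From the description: a = 927, b = 2741, c = 677, d = 2625.
This is a case-control study: participants were sampled on outcome status, so risks in the source population cannot be estimated directly — relative risk is not valid here. The odds ratio is the appropriate measure.
OR = (a·d)/(b·c) = (927 × 2625) / (2741 × 677) = 2433375 / 1855657 = 1.31133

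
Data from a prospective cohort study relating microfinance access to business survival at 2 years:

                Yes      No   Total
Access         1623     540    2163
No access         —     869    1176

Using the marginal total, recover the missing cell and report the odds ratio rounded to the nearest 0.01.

The missing cell is in the unexposed row: 1176 − 869 = 307.
So a = 1623, b = 540, c = 307, d = 869.
OR = (a·d)/(b·c) = (1623 × 869) / (540 × 307) = 1410387 / 165780 = 8.50758

8.51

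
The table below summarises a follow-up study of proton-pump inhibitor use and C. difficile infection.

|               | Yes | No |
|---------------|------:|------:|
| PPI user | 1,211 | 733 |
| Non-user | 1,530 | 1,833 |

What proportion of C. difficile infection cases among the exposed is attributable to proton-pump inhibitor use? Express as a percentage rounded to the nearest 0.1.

Cells: a = 1211, b = 733, c = 1530, d = 1833.
Risk in exposed = 1211/1944 = 0.62294; risk in unexposed = 1530/3363 = 0.45495.
RR = 0.62294/0.45495 = 1.36925
AR% = (RR − 1)/RR × 100 = (1.36925 − 1)/1.36925 × 100 = 26.9674%

27.0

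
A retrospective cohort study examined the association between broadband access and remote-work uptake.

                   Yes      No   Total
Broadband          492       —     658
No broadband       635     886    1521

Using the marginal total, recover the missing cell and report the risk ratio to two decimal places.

The missing cell is in the exposed row: 658 − 492 = 166.
So a = 492, b = 166, c = 635, d = 886.
RR = [a/(a+b)] / [c/(c+d)] = (492/658) / (635/1521) = 0.74772/0.41749 = 1.79100

1.79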